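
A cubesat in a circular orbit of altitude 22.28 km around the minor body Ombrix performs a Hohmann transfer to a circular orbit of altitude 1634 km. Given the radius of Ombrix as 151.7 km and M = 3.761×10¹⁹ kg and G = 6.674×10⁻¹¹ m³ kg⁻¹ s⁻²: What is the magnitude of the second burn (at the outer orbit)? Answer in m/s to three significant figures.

μ = GM = 6.674×10⁻¹¹ × 3.761×10¹⁹ = 2.510×10⁹ m³/s².
r₁ = 151.7 + 22.28 = 173.98 km = 1.7398×10⁵ m.
r₂ = 151.7 + 1634 = 1785.7 km = 1.7857×10⁶ m.
Transfer ellipse a_t = (r₁ + r₂)/2 = 9.798×10⁵ m.
At r₁: circular v_c1 = √(μ/r₁) = 120.1 m/s; transfer-periapsis v_p = √[μ(2/r₁ − 1/a_t)] = 162.2 m/s.
At r₂: circular v_c2 = √(μ/r₂) = 37.49 m/s; transfer-apoapsis v_a = √[μ(2/r₂ − 1/a_t)] = 15.80 m/s.
Δv₂ = v_c2 − v_a = 21.69 m/s.

Δv ≈ 21.7 m/s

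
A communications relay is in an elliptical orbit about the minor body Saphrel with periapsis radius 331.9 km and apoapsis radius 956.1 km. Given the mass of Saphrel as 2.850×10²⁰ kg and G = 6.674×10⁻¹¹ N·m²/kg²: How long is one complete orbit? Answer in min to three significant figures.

μ = GM = 6.674×10⁻¹¹ × 2.850×10²⁰ = 1.902×10¹⁰ m³/s².
Semi-major axis a = (r_p + r_a)/2 = (331.90 + 956.10)/2 = 644.00 km = 6.440×10⁵ m.
By Kepler's third law T = 2π√(a³/μ) = 2π × 3.747×10³ = 2.354×10⁴ s.
= 392.4 min.

T ≈ 392 min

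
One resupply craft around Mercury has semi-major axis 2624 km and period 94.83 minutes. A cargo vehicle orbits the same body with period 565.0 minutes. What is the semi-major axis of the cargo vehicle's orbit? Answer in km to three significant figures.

a₂ ≈ 8620 km

Kepler's third law: a³ ∝ T², so a₂ = a₁ (T₂/T₁)^(2/3).
T₂/T₁ = 5.958, (T₂/T₁)^(2/3) = 3.287.
a₂ = 2624 × 3.287 = 8624 km.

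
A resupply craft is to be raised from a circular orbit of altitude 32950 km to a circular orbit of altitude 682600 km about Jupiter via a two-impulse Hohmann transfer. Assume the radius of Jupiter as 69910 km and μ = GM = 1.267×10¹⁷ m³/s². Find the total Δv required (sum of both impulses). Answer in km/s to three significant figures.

Δv_total ≈ 18.1 km/s

r₁ = 69910 + 32950 = 102860 km = 1.0286×10⁸ m.
r₂ = 69910 + 682600 = 752510 km = 7.5251×10⁸ m.
Transfer ellipse a_t = (r₁ + r₂)/2 = 4.277×10⁸ m.
At r₁: circular v_c1 = √(μ/r₁) = 35100 m/s; transfer-perijove v_p = √[μ(2/r₁ − 1/a_t)] = 46550 m/s.
Δv₁ = v_p − v_c1 = 11460 m/s.
At r₂: circular v_c2 = √(μ/r₂) = 12980 m/s; transfer-apojove v_a = √[μ(2/r₂ − 1/a_t)] = 6363 m/s.
Δv₂ = v_c2 − v_a = 6612 m/s.
Total Δv = Δv₁ + Δv₂ = 18070 m/s = 18.07 km/s.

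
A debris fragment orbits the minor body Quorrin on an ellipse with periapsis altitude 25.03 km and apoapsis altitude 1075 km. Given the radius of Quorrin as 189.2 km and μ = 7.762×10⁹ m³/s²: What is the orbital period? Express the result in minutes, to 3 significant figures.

r_p = 189.2 + 25.03 = 214.23 km = 2.1423×10⁵ m.
r_a = 189.2 + 1075 = 1264.2 km = 1.2642×10⁶ m.
Semi-major axis a = (r_p + r_a)/2 = (214.23 + 1264.2)/2 = 739.22 km = 7.392×10⁵ m.
By Kepler's third law T = 2π√(a³/μ) = 2π × 7.214×10³ = 4.533×10⁴ s.
= 755.4 minutes.

T ≈ 755 minutes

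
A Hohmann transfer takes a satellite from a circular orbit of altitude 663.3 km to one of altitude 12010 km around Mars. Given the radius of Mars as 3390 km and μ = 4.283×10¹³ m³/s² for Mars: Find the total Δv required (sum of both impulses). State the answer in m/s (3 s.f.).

Δv_total ≈ 1430 m/s

r₁ = 3390 + 663.3 = 4053.3 km = 4.0533×10⁶ m.
r₂ = 3390 + 12010 = 15400 km = 1.5400×10⁷ m.
Transfer ellipse a_t = (r₁ + r₂)/2 = 9.727×10⁶ m.
At r₁: circular v_c1 = √(μ/r₁) = 3251 m/s; transfer-periapsis v_p = √[μ(2/r₁ − 1/a_t)] = 4090 m/s.
Δv₁ = v_p − v_c1 = 839.6 m/s.
At r₂: circular v_c2 = √(μ/r₂) = 1668 m/s; transfer-apoapsis v_a = √[μ(2/r₂ − 1/a_t)] = 1077 m/s.
Δv₂ = v_c2 − v_a = 591.1 m/s.
Total Δv = Δv₁ + Δv₂ = 1431 m/s.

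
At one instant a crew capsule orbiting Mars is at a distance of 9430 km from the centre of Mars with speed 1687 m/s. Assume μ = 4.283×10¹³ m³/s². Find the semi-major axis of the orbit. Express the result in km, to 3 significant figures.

r = 9.430×10⁶ m.
Specific orbital energy ε = v²/2 − μ/r = (1687)²/2 − 4.283×10¹³/9.430×10⁶ = -3.119×10⁶ J/kg.
Since ε = −μ/(2a), a = −μ/(2ε) = 6.866×10⁶ m = 6866.2 km.

a ≈ 6870 km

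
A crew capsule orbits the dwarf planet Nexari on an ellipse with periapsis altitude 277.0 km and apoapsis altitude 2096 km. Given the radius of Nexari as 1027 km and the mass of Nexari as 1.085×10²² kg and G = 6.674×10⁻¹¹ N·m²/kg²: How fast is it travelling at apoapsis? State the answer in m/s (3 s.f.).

v ≈ 370 m/s

μ = GM = 6.674×10⁻¹¹ × 1.085×10²² = 7.241×10¹¹ m³/s².
r_p = 1027 + 277.0 = 1304.0 km = 1.3040×10⁶ m.
r_a = 1027 + 2096 = 3123.0 km = 3.1230×10⁶ m.
Semi-major axis a = (r_p + r_a)/2 = 2213.5 km = 2.214×10⁶ m.
Vis-viva: v² = μ(2/r − 1/a) = 7.241×10¹¹ × (6.404×10⁻⁷ − 4.518×10⁻⁷) = 1.366×10⁵ m²/s².
v = 369.6 m/s.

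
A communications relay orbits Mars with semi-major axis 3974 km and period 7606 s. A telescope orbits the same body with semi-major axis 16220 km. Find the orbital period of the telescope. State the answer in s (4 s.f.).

T₂ ≈ 62720 s

Kepler's third law: T² ∝ a³, so T₂ = T₁ (a₂/a₁)^(3/2).
a₂/a₁ = 4.082, (a₂/a₁)^(3/2) = 8.246.
T₂ = 7606 × 8.246 = 62720 s.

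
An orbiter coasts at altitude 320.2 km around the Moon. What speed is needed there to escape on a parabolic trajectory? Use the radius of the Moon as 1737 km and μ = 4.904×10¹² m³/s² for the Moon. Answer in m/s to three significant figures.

v_esc ≈ 2180 m/s

r = 1737 + 320.2 = 2057.2 km = 2.0572×10⁶ m.
Escape speed v_esc = √(2μ/r) = √(2 × 4.904×10¹² / 2.057×10⁶) = √(4.768×10⁶) = 2183 m/s.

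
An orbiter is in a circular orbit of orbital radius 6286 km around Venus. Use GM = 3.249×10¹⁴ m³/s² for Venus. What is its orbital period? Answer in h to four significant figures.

r = 6286 km = 6.286×10⁶ m.
Kepler's third law: T = 2π√(r³/μ) = 2π√((6.286×10⁶)³ / 3.249×10¹⁴).
r³/μ = 7.645×10⁵ s², so T = 2π × 8.744×10² = 5.494×10³ s.
Converting: 5.494×10³ s ÷ 3600 = 1.526 h.

T ≈ 1.526 h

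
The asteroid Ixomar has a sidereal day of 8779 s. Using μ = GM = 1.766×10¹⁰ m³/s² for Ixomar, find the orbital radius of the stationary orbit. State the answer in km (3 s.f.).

A synchronous orbit has period T, so by Kepler's third law a = (μT²/4π²)^(1/3).
μT²/4π² = 1.766×10¹⁰ × (8.779×10³)² / 39.48 = 3.448×10¹⁶ m³.
a = 3.255×10⁵ m = 325.47 km.

r_sync ≈ 325 km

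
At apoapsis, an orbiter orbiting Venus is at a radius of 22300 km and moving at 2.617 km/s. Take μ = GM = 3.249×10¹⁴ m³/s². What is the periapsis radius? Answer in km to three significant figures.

r_a = 2.230×10⁷ m.
Specific energy ε = v²/2 − μ/r = -1.115×10⁷ J/kg, so a = −μ/(2ε) = 1.458×10⁷ m.
The apsides satisfy r_p + r_a = 2a, so the periapsis radius is 2a − r_a = 6.852×10⁶ m = 6851.7 km.

periapsis radius ≈ 6850 km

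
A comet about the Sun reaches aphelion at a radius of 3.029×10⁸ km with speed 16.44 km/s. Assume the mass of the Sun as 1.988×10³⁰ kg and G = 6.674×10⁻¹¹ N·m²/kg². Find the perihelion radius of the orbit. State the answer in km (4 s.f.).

perihelion radius ≈ 1.351×10⁸ km

μ = GM = 6.674×10⁻¹¹ × 1.988×10³⁰ = 1.327×10²⁰ m³/s².
r_a = 3.029×10¹¹ m.
Specific energy ε = v²/2 − μ/r = -3.029×10⁸ J/kg, so a = −μ/(2ε) = 2.190×10¹¹ m.
The apsides satisfy r_p + r_a = 2a, so the perihelion radius is 2a − r_a = 1.351×10¹¹ m = 1.3514×10⁸ km.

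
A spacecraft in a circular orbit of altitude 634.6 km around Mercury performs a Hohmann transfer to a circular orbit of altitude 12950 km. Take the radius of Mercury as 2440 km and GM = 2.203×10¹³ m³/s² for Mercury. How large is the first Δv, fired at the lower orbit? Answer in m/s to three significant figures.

r₁ = 2440 + 634.6 = 3074.6 km = 3.0746×10⁶ m.
r₂ = 2440 + 12950 = 15390 km = 1.5390×10⁷ m.
Transfer ellipse a_t = (r₁ + r₂)/2 = 9.232×10⁶ m.
At r₁: circular v_c1 = √(μ/r₁) = 2677 m/s; transfer-periherm v_p = √[μ(2/r₁ − 1/a_t)] = 3456 m/s.
Δv₁ = v_p − v_c1 = 779.2 m/s.

Δv ≈ 779 m/s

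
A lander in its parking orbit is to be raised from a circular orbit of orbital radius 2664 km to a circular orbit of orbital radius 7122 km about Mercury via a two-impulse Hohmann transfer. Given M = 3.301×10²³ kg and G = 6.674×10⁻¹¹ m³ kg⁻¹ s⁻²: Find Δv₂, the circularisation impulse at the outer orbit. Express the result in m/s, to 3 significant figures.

Δv ≈ 461 m/s

μ = GM = 6.674×10⁻¹¹ × 3.301×10²³ = 2.203×10¹³ m³/s².
r₁ = 2664 km = 2.664×10⁶ m.
r₂ = 7122 km = 7.122×10⁶ m.
Transfer ellipse a_t = (r₁ + r₂)/2 = 4.893×10⁶ m.
At r₁: circular v_c1 = √(μ/r₁) = 2876 m/s; transfer-periherm v_p = √[μ(2/r₁ − 1/a_t)] = 3469 m/s.
At r₂: circular v_c2 = √(μ/r₂) = 1759 m/s; transfer-apoherm v_a = √[μ(2/r₂ − 1/a_t)] = 1298 m/s.
Δv₂ = v_c2 − v_a = 461.0 m/s.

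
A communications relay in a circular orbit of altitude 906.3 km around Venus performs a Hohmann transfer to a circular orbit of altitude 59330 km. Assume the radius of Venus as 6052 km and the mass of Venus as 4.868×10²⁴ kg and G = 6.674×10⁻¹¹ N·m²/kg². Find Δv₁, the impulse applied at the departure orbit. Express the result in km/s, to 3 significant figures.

μ = GM = 6.674×10⁻¹¹ × 4.868×10²⁴ = 3.249×10¹⁴ m³/s².
r₁ = 6052 + 906.3 = 6958.3 km = 6.9583×10⁶ m.
r₂ = 6052 + 59330 = 65382 km = 6.5382×10⁷ m.
Transfer ellipse a_t = (r₁ + r₂)/2 = 3.617×10⁷ m.
At r₁: circular v_c1 = √(μ/r₁) = 6833 m/s; transfer-periapsis v_p = √[μ(2/r₁ − 1/a_t)] = 9187 m/s.
Δv₁ = v_p − v_c1 = 2354 m/s.
= 2.354 km/s.

Δv ≈ 2.35 km/s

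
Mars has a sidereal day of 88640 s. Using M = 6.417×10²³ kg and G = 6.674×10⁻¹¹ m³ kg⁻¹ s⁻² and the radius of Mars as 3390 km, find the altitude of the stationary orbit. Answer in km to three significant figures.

μ = GM = 6.674×10⁻¹¹ × 6.417×10²³ = 4.283×10¹³ m³/s².
A synchronous orbit has period T, so by Kepler's third law a = (μT²/4π²)^(1/3).
μT²/4π² = 4.283×10¹³ × (8.864×10⁴)² / 39.48 = 8.524×10²¹ m³.
a = 2.043×10⁷ m = 20427 km.
Altitude h = a − R = 20427 − 3390 = 17037 km.

h_sync ≈ 17000 km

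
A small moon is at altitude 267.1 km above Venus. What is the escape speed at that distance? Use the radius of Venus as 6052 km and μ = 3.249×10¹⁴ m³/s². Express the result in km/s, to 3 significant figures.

v_esc ≈ 10.1 km/s

r = 6052 + 267.1 = 6319.1 km = 6.3191×10⁶ m.
Escape speed v_esc = √(2μ/r) = √(2 × 3.249×10¹⁴ / 6.319×10⁶) = √(1.028×10⁸) = 10140 m/s.
= 10.14 km/s.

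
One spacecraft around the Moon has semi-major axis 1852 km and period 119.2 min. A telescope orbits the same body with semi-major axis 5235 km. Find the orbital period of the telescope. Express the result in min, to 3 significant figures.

Kepler's third law: T² ∝ a³, so T₂ = T₁ (a₂/a₁)^(3/2).
a₂/a₁ = 2.827, (a₂/a₁)^(3/2) = 4.752.
T₂ = 119.2 × 4.752 = 566.5 min.

T₂ ≈ 566 min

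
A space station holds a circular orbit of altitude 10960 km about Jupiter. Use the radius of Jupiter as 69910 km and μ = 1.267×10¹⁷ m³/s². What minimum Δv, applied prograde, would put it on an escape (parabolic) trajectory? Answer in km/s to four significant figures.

r = 69910 + 10960 = 80870 km = 8.0870×10⁷ m.
Circular speed v_c = √(μ/r) = 39580 m/s.
Escape speed v_esc = √(2μ/r) = √2 × v_c = 55980 m/s.
Δv = v_esc − v_c = 16400 m/s = 16.40 km/s.

Δv ≈ 16.40 km/s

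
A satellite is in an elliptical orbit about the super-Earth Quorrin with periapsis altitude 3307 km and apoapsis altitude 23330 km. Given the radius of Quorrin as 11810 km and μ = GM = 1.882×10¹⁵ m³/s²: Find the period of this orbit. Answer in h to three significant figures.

r_p = 11810 + 3307 = 15117 km = 1.5117×10⁷ m.
r_a = 11810 + 23330 = 35140 km = 3.5140×10⁷ m.
Semi-major axis a = (r_p + r_a)/2 = (15117 + 35140)/2 = 25128 km = 2.513×10⁷ m.
By Kepler's third law T = 2π√(a³/μ) = 2π × 2.904×10³ = 1.824×10⁴ s.
= 5.068 h.

T ≈ 5.07 h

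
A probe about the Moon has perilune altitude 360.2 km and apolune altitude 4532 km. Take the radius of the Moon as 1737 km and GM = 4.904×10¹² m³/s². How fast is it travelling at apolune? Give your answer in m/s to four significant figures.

v ≈ 626.2 m/s

r_p = 1737 + 360.2 = 2097.2 km = 2.0972×10⁶ m.
r_a = 1737 + 4532 = 6269.0 km = 6.2690×10⁶ m.
Semi-major axis a = (r_p + r_a)/2 = 4183.1 km = 4.183×10⁶ m.
Vis-viva: v² = μ(2/r − 1/a) = 4.904×10¹² × (3.190×10⁻⁷ − 2.391×10⁻⁷) = 3.922×10⁵ m²/s².
v = 626.2 m/s.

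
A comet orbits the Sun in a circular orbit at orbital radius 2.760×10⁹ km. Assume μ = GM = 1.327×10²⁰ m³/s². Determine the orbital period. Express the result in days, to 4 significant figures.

T ≈ 28950 days

r = 2.760×10⁹ km = 2.760×10¹² m.
Kepler's third law: T = 2π√(r³/μ) = 2π√((2.760×10¹²)³ / 1.327×10²⁰).
r³/μ = 1.584×10¹⁷ s², so T = 2π × 3.980×10⁸ = 2.501×10⁹ s.
Converting: 2.501×10⁹ s ÷ 86400 = 28950 days.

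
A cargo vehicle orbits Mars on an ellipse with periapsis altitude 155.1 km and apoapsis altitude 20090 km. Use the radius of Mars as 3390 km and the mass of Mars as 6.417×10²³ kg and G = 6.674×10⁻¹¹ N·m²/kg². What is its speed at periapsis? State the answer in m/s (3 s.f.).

v ≈ 4580 m/s

μ = GM = 6.674×10⁻¹¹ × 6.417×10²³ = 4.283×10¹³ m³/s².
r_p = 3390 + 155.1 = 3545.1 km = 3.5451×10⁶ m.
r_a = 3390 + 20090 = 23480 km = 2.3480×10⁷ m.
Semi-major axis a = (r_p + r_a)/2 = 13513 km = 1.351×10⁷ m.
Vis-viva: v² = μ(2/r − 1/a) = 4.283×10¹³ × (5.642×10⁻⁷ − 7.401×10⁻⁸) = 2.099×10⁷ m²/s².
v = 4582 m/s.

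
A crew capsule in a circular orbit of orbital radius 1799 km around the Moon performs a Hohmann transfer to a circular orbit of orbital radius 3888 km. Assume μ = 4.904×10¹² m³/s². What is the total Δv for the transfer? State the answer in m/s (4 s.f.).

Δv_total ≈ 509.3 m/s

r₁ = 1799 km = 1.799×10⁶ m.
r₂ = 3888 km = 3.888×10⁶ m.
Transfer ellipse a_t = (r₁ + r₂)/2 = 2.844×10⁶ m.
At r₁: circular v_c1 = √(μ/r₁) = 1651 m/s; transfer-perilune v_p = √[μ(2/r₁ − 1/a_t)] = 1931 m/s.
Δv₁ = v_p − v_c1 = 279.6 m/s.
At r₂: circular v_c2 = √(μ/r₂) = 1123 m/s; transfer-apolune v_a = √[μ(2/r₂ − 1/a_t)] = 893.3 m/s.
Δv₂ = v_c2 − v_a = 229.8 m/s.
Total Δv = Δv₁ + Δv₂ = 509.3 m/s.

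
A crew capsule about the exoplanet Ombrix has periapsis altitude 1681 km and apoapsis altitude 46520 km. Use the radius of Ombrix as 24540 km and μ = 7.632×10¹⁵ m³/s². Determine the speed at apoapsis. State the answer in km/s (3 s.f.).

v ≈ 7.61 km/s

r_p = 24540 + 1681 = 26221 km = 2.6221×10⁷ m.
r_a = 24540 + 46520 = 71060 km = 7.1060×10⁷ m.
Semi-major axis a = (r_p + r_a)/2 = 48640 km = 4.864×10⁷ m.
Vis-viva: v² = μ(2/r − 1/a) = 7.632×10¹⁵ × (2.815×10⁻⁸ − 2.056×10⁻⁸) = 5.790×10⁷ m²/s².
v = 7609 m/s = 7.609 km/s.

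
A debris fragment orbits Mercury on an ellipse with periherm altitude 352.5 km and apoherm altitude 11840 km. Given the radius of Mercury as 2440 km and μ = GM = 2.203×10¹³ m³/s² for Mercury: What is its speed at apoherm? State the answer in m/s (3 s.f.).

v ≈ 710 m/s

r_p = 2440 + 352.5 = 2792.5 km = 2.7925×10⁶ m.
r_a = 2440 + 11840 = 14280 km = 1.4280×10⁷ m.
Semi-major axis a = (r_p + r_a)/2 = 8536.2 km = 8.536×10⁶ m.
Vis-viva: v² = μ(2/r − 1/a) = 2.203×10¹³ × (1.401×10⁻⁷ − 1.171×10⁻⁷) = 5.047×10⁵ m²/s².
v = 710.4 m/s.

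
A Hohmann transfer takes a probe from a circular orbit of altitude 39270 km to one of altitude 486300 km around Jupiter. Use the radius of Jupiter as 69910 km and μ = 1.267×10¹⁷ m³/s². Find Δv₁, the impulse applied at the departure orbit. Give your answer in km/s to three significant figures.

r₁ = 69910 + 39270 = 109180 km = 1.0918×10⁸ m.
r₂ = 69910 + 486300 = 556210 km = 5.5621×10⁸ m.
Transfer ellipse a_t = (r₁ + r₂)/2 = 3.327×10⁸ m.
At r₁: circular v_c1 = √(μ/r₁) = 34070 m/s; transfer-perijove v_p = √[μ(2/r₁ − 1/a_t)] = 44050 m/s.
Δv₁ = v_p − v_c1 = 9981 m/s.
= 9.981 km/s.

Δv ≈ 9.98 km/s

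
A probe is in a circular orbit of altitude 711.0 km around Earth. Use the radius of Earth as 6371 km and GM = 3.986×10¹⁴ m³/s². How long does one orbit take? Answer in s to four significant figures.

T ≈ 5931 s

r = 6371 + 711.0 = 7082.0 km = 7.0820×10⁶ m.
Kepler's third law: T = 2π√(r³/μ) = 2π√((7.082×10⁶)³ / 3.986×10¹⁴).
r³/μ = 8.911×10⁵ s², so T = 2π × 9.440×10² = 5.931×10³ s.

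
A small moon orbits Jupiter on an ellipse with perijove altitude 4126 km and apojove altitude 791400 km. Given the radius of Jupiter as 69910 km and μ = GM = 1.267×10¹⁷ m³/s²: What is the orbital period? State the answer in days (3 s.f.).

r_p = 69910 + 4126 = 74036 km = 7.4036×10⁷ m.
r_a = 69910 + 791400 = 861310 km = 8.6131×10⁸ m.
Semi-major axis a = (r_p + r_a)/2 = (74036 + 8.6131×10⁵)/2 = 4.6767×10⁵ km = 4.677×10⁸ m.
By Kepler's third law T = 2π√(a³/μ) = 2π × 2.841×10⁴ = 1.785×10⁵ s.
= 2.066 days.

T ≈ 2.07 days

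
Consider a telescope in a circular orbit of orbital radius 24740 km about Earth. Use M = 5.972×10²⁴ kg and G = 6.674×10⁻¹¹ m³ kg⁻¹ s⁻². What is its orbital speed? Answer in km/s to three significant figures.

μ = GM = 6.674×10⁻¹¹ × 5.972×10²⁴ = 3.986×10¹⁴ m³/s².
r = 24740 km = 2.474×10⁷ m.
For a circular orbit v = √(μ/r) = √(3.986×10¹⁴ / 2.474×10⁷) = √(1.611×10⁷) = 4014 m/s.
That is 4.014 km/s.

v ≈ 4.01 km/s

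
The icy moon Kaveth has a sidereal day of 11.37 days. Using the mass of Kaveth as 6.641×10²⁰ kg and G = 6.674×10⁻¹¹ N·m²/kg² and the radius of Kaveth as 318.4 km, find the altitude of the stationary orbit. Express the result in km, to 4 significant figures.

μ = GM = 6.674×10⁻¹¹ × 6.641×10²⁰ = 4.432×10¹⁰ m³/s².
T = 11.37 days = 9.824×10⁵ s.
A synchronous orbit has period T, so by Kepler's third law a = (μT²/4π²)^(1/3).
μT²/4π² = 4.432×10¹⁰ × (9.824×10⁵)² / 39.48 = 1.083×10²¹ m³.
a = 1.027×10⁷ m = 10271 km.
Altitude h = a − R = 10271 − 318.4 = 9952.4 km.

h_sync ≈ 9952 km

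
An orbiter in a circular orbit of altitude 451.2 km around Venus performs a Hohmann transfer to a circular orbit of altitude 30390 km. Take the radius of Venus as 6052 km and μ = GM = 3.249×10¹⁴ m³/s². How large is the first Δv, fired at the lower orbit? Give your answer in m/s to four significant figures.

Δv ≈ 2140 m/s

r₁ = 6052 + 451.2 = 6503.2 km = 6.5032×10⁶ m.
r₂ = 6052 + 30390 = 36442 km = 3.6442×10⁷ m.
Transfer ellipse a_t = (r₁ + r₂)/2 = 2.147×10⁷ m.
At r₁: circular v_c1 = √(μ/r₁) = 7068 m/s; transfer-periapsis v_p = √[μ(2/r₁ − 1/a_t)] = 9208 m/s.
Δv₁ = v_p − v_c1 = 2140 m/s.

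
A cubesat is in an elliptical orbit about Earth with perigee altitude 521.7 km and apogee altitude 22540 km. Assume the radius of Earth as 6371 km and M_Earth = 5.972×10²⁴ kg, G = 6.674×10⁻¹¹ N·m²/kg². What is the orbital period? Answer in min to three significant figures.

μ = GM = 6.674×10⁻¹¹ × 5.972×10²⁴ = 3.986×10¹⁴ m³/s².
r_p = 6371 + 521.7 = 6892.7 km = 6.8927×10⁶ m.
r_a = 6371 + 22540 = 28911 km = 2.8911×10⁷ m.
Semi-major axis a = (r_p + r_a)/2 = (6892.7 + 28911)/2 = 17902 km = 1.790×10⁷ m.
By Kepler's third law T = 2π√(a³/μ) = 2π × 3.794×10³ = 2.384×10⁴ s.
= 397.3 min.

T ≈ 397 min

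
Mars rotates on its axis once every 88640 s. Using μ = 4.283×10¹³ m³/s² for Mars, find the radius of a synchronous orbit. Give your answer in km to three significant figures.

A synchronous orbit has period T, so by Kepler's third law a = (μT²/4π²)^(1/3).
μT²/4π² = 4.283×10¹³ × (8.864×10⁴)² / 39.48 = 8.524×10²¹ m³.
a = 2.043×10⁷ m = 20428 km.

r_sync ≈ 20400 km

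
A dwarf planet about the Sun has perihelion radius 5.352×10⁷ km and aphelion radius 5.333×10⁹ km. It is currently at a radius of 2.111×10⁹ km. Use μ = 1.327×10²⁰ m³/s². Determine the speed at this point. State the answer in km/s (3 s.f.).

Semi-major axis a = (r_p + r_a)/2 = 2.6933×10⁹ km = 2.693×10¹² m.
Vis-viva: v² = μ(2/r − 1/a) = 1.327×10²⁰ × (9.474×10⁻¹³ − 3.713×10⁻¹³) = 7.645×10⁷ m²/s².
v = 8744 m/s = 8.744 km/s.

v ≈ 8.74 km/s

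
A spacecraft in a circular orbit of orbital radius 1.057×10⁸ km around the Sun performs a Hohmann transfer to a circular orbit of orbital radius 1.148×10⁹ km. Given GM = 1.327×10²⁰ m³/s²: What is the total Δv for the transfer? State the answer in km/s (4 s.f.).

r₁ = 1.057×10⁸ km = 1.057×10¹¹ m.
r₂ = 1.148×10⁹ km = 1.148×10¹² m.
Transfer ellipse a_t = (r₁ + r₂)/2 = 6.268×10¹¹ m.
At r₁: circular v_c1 = √(μ/r₁) = 35430 m/s; transfer-perihelion v_p = √[μ(2/r₁ − 1/a_t)] = 47950 m/s.
Δv₁ = v_p − v_c1 = 12520 m/s.
At r₂: circular v_c2 = √(μ/r₂) = 10750 m/s; transfer-aphelion v_a = √[μ(2/r₂ − 1/a_t)] = 4415 m/s.
Δv₂ = v_c2 − v_a = 6336 m/s.
Total Δv = Δv₁ + Δv₂ = 18850 m/s = 18.85 km/s.

Δv_total ≈ 18.85 km/s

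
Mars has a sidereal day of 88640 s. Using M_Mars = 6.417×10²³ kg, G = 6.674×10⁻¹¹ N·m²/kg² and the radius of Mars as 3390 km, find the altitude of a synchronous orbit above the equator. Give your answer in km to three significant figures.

h_sync ≈ 17000 km

μ = GM = 6.674×10⁻¹¹ × 6.417×10²³ = 4.283×10¹³ m³/s².
A synchronous orbit has period T, so by Kepler's third law a = (μT²/4π²)^(1/3).
μT²/4π² = 4.283×10¹³ × (8.864×10⁴)² / 39.48 = 8.524×10²¹ m³.
a = 2.043×10⁷ m = 20427 km.
Altitude h = a − R = 20427 − 3390 = 17037 km.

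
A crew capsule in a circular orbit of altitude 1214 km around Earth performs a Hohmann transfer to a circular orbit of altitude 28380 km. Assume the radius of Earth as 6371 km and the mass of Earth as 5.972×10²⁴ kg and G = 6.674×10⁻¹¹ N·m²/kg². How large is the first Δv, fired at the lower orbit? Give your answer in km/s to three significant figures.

Δv ≈ 2.04 km/s

μ = GM = 6.674×10⁻¹¹ × 5.972×10²⁴ = 3.986×10¹⁴ m³/s².
r₁ = 6371 + 1214 = 7585.0 km = 7.5850×10⁶ m.
r₂ = 6371 + 28380 = 34751 km = 3.4751×10⁷ m.
Transfer ellipse a_t = (r₁ + r₂)/2 = 2.117×10⁷ m.
At r₁: circular v_c1 = √(μ/r₁) = 7249 m/s; transfer-perigee v_p = √[μ(2/r₁ − 1/a_t)] = 9288 m/s.
Δv₁ = v_p − v_c1 = 2039 m/s.
= 2.039 km/s.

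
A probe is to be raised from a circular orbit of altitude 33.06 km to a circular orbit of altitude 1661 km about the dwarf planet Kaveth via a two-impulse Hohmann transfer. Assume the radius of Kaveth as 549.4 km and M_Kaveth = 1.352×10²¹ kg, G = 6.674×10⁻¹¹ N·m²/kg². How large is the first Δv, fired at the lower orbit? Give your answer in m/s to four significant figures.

μ = GM = 6.674×10⁻¹¹ × 1.352×10²¹ = 9.023×10¹⁰ m³/s².
r₁ = 549.4 + 33.06 = 582.46 km = 5.8246×10⁵ m.
r₂ = 549.4 + 1661 = 2210.4 km = 2.2104×10⁶ m.
Transfer ellipse a_t = (r₁ + r₂)/2 = 1.396×10⁶ m.
At r₁: circular v_c1 = √(μ/r₁) = 393.6 m/s; transfer-periapsis v_p = √[μ(2/r₁ − 1/a_t)] = 495.2 m/s.
Δv₁ = v_p − v_c1 = 101.6 m/s.

Δv ≈ 101.6 m/s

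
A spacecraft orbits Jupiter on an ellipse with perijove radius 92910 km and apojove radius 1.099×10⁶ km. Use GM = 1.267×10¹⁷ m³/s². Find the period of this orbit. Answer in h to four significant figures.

Semi-major axis a = (r_p + r_a)/2 = (92910 + 1.0990×10⁶)/2 = 5.9596×10⁵ km = 5.960×10⁸ m.
By Kepler's third law T = 2π√(a³/μ) = 2π × 4.087×10⁴ = 2.568×10⁵ s.
= 71.34 h.

T ≈ 71.34 h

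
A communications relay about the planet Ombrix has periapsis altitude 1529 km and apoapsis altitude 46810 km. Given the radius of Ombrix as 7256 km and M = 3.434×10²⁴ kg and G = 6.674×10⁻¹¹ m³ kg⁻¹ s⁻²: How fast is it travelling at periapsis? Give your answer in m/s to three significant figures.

v ≈ 6700 m/s

μ = GM = 6.674×10⁻¹¹ × 3.434×10²⁴ = 2.292×10¹⁴ m³/s².
r_p = 7256 + 1529 = 8785.0 km = 8.7850×10⁶ m.
r_a = 7256 + 46810 = 54066 km = 5.4066×10⁷ m.
Semi-major axis a = (r_p + r_a)/2 = 31426 km = 3.143×10⁷ m.
Vis-viva: v² = μ(2/r − 1/a) = 2.292×10¹⁴ × (2.277×10⁻⁷ − 3.182×10⁻⁸) = 4.488×10⁷ m²/s².
v = 6700 m/s.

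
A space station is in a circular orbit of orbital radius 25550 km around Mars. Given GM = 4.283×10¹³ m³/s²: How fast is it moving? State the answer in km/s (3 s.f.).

v ≈ 1.29 km/s

r = 25550 km = 2.555×10⁷ m.
For a circular orbit v = √(μ/r) = √(4.283×10¹³ / 2.555×10⁷) = √(1.676×10⁶) = 1295 m/s.
That is 1.295 km/s.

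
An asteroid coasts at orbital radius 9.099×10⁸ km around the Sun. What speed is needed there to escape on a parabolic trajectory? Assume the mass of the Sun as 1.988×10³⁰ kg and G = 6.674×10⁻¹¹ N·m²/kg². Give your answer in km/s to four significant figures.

v_esc ≈ 17.08 km/s

μ = GM = 6.674×10⁻¹¹ × 1.988×10³⁰ = 1.327×10²⁰ m³/s².
r = 9.099×10⁸ km = 9.099×10¹¹ m.
Escape speed v_esc = √(2μ/r) = √(2 × 1.327×10²⁰ / 9.099×10¹¹) = √(2.916×10⁸) = 17080 m/s.
= 17.08 km/s.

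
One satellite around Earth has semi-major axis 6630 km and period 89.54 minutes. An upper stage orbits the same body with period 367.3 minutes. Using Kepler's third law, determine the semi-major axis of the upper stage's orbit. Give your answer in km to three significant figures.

Kepler's third law: a³ ∝ T², so a₂ = a₁ (T₂/T₁)^(2/3).
T₂/T₁ = 4.102, (T₂/T₁)^(2/3) = 2.563.
a₂ = 6630 × 2.563 = 16990 km.

a₂ ≈ 17000 km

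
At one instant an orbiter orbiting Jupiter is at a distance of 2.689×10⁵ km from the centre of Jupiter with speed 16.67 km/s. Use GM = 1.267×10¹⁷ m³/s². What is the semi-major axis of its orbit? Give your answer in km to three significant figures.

r = 2.689×10⁸ m.
Vis-viva rearranged: 1/a = 2/r − v²/μ = 7.438×10⁻⁹ − 2.193×10⁻⁹ = 5.244×10⁻⁹ m⁻¹.
a = 1.907×10⁸ m = 1.9068×10⁵ km.

a ≈ 1.91×10⁵ km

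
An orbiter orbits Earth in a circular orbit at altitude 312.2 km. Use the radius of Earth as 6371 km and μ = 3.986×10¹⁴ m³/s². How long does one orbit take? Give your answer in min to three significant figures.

T ≈ 90.6 min

r = 6371 + 312.2 = 6683.2 km = 6.6832×10⁶ m.
Kepler's third law: T = 2π√(r³/μ) = 2π√((6.683×10⁶)³ / 3.986×10¹⁴).
r³/μ = 7.489×10⁵ s², so T = 2π × 8.654×10² = 5.437×10³ s.
Converting: 5.437×10³ s ÷ 60.00 = 90.62 min.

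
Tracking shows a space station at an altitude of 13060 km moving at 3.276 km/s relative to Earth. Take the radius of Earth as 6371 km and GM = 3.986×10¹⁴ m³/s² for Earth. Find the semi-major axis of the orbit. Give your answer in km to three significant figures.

a ≈ 13200 km

r = 6371 + 13060 = 19431 km = 1.943×10⁷ m.
Vis-viva rearranged: 1/a = 2/r − v²/μ = 1.029×10⁻⁷ − 2.692×10⁻⁸ = 7.600×10⁻⁸ m⁻¹.
a = 1.316×10⁷ m = 13157 km.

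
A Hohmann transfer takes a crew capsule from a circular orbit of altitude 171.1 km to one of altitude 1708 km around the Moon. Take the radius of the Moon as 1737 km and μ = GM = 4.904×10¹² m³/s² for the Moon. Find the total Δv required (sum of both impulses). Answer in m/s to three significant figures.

r₁ = 1737 + 171.1 = 1908.1 km = 1.9081×10⁶ m.
r₂ = 1737 + 1708 = 3445.0 km = 3.4450×10⁶ m.
Transfer ellipse a_t = (r₁ + r₂)/2 = 2.677×10⁶ m.
At r₁: circular v_c1 = √(μ/r₁) = 1603 m/s; transfer-perilune v_p = √[μ(2/r₁ − 1/a_t)] = 1819 m/s.
Δv₁ = v_p − v_c1 = 215.6 m/s.
At r₂: circular v_c2 = √(μ/r₂) = 1193 m/s; transfer-apolune v_a = √[μ(2/r₂ − 1/a_t)] = 1007 m/s.
Δv₂ = v_c2 − v_a = 185.7 m/s.
Total Δv = Δv₁ + Δv₂ = 401.4 m/s.

Δv_total ≈ 401 m/s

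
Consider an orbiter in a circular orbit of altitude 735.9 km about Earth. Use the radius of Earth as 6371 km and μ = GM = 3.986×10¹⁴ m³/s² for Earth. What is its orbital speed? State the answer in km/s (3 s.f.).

r = 6371 + 735.9 = 7106.9 km = 7.1069×10⁶ m.
For a circular orbit v = √(μ/r) = √(3.986×10¹⁴ / 7.107×10⁶) = √(5.609×10⁷) = 7489 m/s.
That is 7.489 km/s.

v ≈ 7.49 km/s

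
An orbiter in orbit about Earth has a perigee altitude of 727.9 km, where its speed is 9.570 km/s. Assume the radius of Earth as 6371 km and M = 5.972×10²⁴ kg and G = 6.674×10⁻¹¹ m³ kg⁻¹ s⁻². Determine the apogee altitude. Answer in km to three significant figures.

μ = GM = 6.674×10⁻¹¹ × 5.972×10²⁴ = 3.986×10¹⁴ m³/s².
r_p = 6371 + 727.9 = 7098.9 km = 7.099×10⁶ m.
Specific energy ε = v²/2 − μ/r = -1.035×10⁷ J/kg, so a = −μ/(2ε) = 1.925×10⁷ m.
The apsides satisfy r_p + r_a = 2a, so the apogee radius is 2a − r_p = 3.140×10⁷ m = 31399 km.
Apogee altitude = 31399 − 6371 = 25028 km.

apogee altitude ≈ 25000 km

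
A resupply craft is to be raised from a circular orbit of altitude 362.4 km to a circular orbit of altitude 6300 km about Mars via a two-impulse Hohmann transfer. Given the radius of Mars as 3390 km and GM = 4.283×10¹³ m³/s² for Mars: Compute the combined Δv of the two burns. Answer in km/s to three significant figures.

Δv_total ≈ 1.21 km/s

r₁ = 3390 + 362.4 = 3752.4 km = 3.7524×10⁶ m.
r₂ = 3390 + 6300 = 9690.0 km = 9.6900×10⁶ m.
Transfer ellipse a_t = (r₁ + r₂)/2 = 6.721×10⁶ m.
At r₁: circular v_c1 = √(μ/r₁) = 3378 m/s; transfer-periapsis v_p = √[μ(2/r₁ − 1/a_t)] = 4057 m/s.
Δv₁ = v_p − v_c1 = 678.1 m/s.
At r₂: circular v_c2 = √(μ/r₂) = 2102 m/s; transfer-apoapsis v_a = √[μ(2/r₂ − 1/a_t)] = 1571 m/s.
Δv₂ = v_c2 − v_a = 531.5 m/s.
Total Δv = Δv₁ + Δv₂ = 1210 m/s = 1.210 km/s.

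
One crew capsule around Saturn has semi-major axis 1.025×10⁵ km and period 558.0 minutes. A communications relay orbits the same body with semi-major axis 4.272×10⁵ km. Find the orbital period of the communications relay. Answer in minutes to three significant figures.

T₂ ≈ 4750 minutes

Kepler's third law: T² ∝ a³, so T₂ = T₁ (a₂/a₁)^(3/2).
a₂/a₁ = 4.168, (a₂/a₁)^(3/2) = 8.509.
T₂ = 558.0 × 8.509 = 4748 minutes.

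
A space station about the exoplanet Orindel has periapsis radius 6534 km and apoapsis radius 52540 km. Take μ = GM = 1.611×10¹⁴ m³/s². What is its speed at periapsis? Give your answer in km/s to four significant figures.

Semi-major axis a = (r_p + r_a)/2 = 29537 km = 2.954×10⁷ m.
Vis-viva: v² = μ(2/r − 1/a) = 1.611×10¹⁴ × (3.061×10⁻⁷ − 3.386×10⁻⁸) = 4.386×10⁷ m²/s².
v = 6622 m/s = 6.622 km/s.

v ≈ 6.622 km/s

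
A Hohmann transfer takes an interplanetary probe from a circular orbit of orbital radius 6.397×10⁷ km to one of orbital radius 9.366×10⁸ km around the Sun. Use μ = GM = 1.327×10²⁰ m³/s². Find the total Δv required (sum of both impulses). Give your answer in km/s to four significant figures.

Δv_total ≈ 24.42 km/s

r₁ = 6.397×10⁷ km = 6.397×10¹⁰ m.
r₂ = 9.366×10⁸ km = 9.366×10¹¹ m.
Transfer ellipse a_t = (r₁ + r₂)/2 = 5.003×10¹¹ m.
At r₁: circular v_c1 = √(μ/r₁) = 45550 m/s; transfer-perihelion v_p = √[μ(2/r₁ − 1/a_t)] = 62320 m/s.
Δv₁ = v_p − v_c1 = 16770 m/s.
At r₂: circular v_c2 = √(μ/r₂) = 11900 m/s; transfer-aphelion v_a = √[μ(2/r₂ − 1/a_t)] = 4256 m/s.
Δv₂ = v_c2 − v_a = 7647 m/s.
Total Δv = Δv₁ + Δv₂ = 24420 m/s = 24.42 km/s.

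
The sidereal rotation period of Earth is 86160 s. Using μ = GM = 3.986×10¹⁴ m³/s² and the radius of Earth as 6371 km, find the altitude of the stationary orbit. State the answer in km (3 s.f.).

h_sync ≈ 35800 km

A synchronous orbit has period T, so by Kepler's third law a = (μT²/4π²)^(1/3).
μT²/4π² = 3.986×10¹⁴ × (8.616×10⁴)² / 39.48 = 7.495×10²² m³.
a = 4.216×10⁷ m = 42163 km.
Altitude h = a − R = 42163 − 6371 = 35792 km.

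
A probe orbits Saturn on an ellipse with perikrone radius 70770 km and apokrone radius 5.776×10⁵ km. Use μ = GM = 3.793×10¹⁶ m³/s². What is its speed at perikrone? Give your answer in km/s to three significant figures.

Semi-major axis a = (r_p + r_a)/2 = 3.2418×10⁵ km = 3.242×10⁸ m.
Vis-viva: v² = μ(2/r − 1/a) = 3.793×10¹⁶ × (2.826×10⁻⁸ − 3.085×10⁻⁹) = 9.549×10⁸ m²/s².
v = 30900 m/s = 30.90 km/s.

v ≈ 30.9 km/s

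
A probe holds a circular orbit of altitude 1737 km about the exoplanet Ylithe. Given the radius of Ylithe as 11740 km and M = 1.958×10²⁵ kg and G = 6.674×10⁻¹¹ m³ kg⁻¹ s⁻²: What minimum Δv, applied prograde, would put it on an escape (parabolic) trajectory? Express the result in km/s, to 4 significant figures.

Δv ≈ 4.079 km/s

μ = GM = 6.674×10⁻¹¹ × 1.958×10²⁵ = 1.307×10¹⁵ m³/s².
r = 11740 + 1737 = 13477 km = 1.3477×10⁷ m.
Circular speed v_c = √(μ/r) = 9847 m/s.
Escape speed v_esc = √(2μ/r) = √2 × v_c = 13930 m/s.
Δv = v_esc − v_c = 4079 m/s = 4.079 km/s.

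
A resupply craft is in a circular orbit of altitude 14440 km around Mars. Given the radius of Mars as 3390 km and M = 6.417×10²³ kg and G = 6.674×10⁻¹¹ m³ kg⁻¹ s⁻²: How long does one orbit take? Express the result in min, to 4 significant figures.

μ = GM = 6.674×10⁻¹¹ × 6.417×10²³ = 4.283×10¹³ m³/s².
r = 3390 + 14440 = 17830 km = 1.7830×10⁷ m.
Kepler's third law: T = 2π√(r³/μ) = 2π√((1.783×10⁷)³ / 4.283×10¹³).
r³/μ = 1.324×10⁸ s², so T = 2π × 1.150×10⁴ = 7.228×10⁴ s.
Converting: 7.228×10⁴ s ÷ 60.00 = 1205 min.

T ≈ 1205 min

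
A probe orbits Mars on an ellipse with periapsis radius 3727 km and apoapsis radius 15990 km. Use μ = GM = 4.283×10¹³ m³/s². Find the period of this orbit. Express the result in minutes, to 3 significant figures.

Semi-major axis a = (r_p + r_a)/2 = (3727.0 + 15990)/2 = 9858.5 km = 9.858×10⁶ m.
By Kepler's third law T = 2π√(a³/μ) = 2π × 4.730×10³ = 2.972×10⁴ s.
= 495.3 minutes.

T ≈ 495 minutes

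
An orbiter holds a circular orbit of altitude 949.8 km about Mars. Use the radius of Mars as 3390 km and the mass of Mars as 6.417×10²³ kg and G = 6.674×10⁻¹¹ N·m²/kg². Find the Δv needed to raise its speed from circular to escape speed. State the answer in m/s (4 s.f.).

Δv ≈ 1301 m/s

μ = GM = 6.674×10⁻¹¹ × 6.417×10²³ = 4.283×10¹³ m³/s².
r = 3390 + 949.8 = 4339.8 km = 4.3398×10⁶ m.
Circular speed v_c = √(μ/r) = 3141 m/s.
Escape speed v_esc = √(2μ/r) = √2 × v_c = 4443 m/s.
Δv = v_esc − v_c = 1301 m/s.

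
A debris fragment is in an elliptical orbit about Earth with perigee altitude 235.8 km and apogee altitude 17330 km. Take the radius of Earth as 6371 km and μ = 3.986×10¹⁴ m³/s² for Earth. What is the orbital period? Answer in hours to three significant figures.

r_p = 6371 + 235.8 = 6606.8 km = 6.6068×10⁶ m.
r_a = 6371 + 17330 = 23701 km = 2.3701×10⁷ m.
Semi-major axis a = (r_p + r_a)/2 = (6606.8 + 23701)/2 = 15154 km = 1.515×10⁷ m.
By Kepler's third law T = 2π√(a³/μ) = 2π × 2.955×10³ = 1.857×10⁴ s.
= 5.157 hours.

T ≈ 5.16 hours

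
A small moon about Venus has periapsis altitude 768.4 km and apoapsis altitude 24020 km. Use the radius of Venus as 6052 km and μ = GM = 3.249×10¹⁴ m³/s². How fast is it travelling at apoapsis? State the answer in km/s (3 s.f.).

v ≈ 2.00 km/s

r_p = 6052 + 768.4 = 6820.4 km = 6.8204×10⁶ m.
r_a = 6052 + 24020 = 30072 km = 3.0072×10⁷ m.
Semi-major axis a = (r_p + r_a)/2 = 18446 km = 1.845×10⁷ m.
Vis-viva: v² = μ(2/r − 1/a) = 3.249×10¹⁴ × (6.651×10⁻⁸ − 5.421×10⁻⁸) = 3.995×10⁶ m²/s².
v = 1999 m/s = 1.999 km/s.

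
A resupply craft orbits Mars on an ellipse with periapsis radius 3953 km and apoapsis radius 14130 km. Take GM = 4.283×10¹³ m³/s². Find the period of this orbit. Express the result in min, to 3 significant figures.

T ≈ 435 min

Semi-major axis a = (r_p + r_a)/2 = (3953.0 + 14130)/2 = 9041.5 km = 9.042×10⁶ m.
By Kepler's third law T = 2π√(a³/μ) = 2π × 4.154×10³ = 2.610×10⁴ s.
= 435.0 min.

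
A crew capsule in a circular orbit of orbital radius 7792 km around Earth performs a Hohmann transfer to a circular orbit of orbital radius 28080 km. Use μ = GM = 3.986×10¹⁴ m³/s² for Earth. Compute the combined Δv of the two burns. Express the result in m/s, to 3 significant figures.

r₁ = 7792 km = 7.792×10⁶ m.
r₂ = 28080 km = 2.808×10⁷ m.
Transfer ellipse a_t = (r₁ + r₂)/2 = 1.794×10⁷ m.
At r₁: circular v_c1 = √(μ/r₁) = 7152 m/s; transfer-perigee v_p = √[μ(2/r₁ − 1/a_t)] = 8949 m/s.
Δv₁ = v_p − v_c1 = 1797 m/s.
At r₂: circular v_c2 = √(μ/r₂) = 3768 m/s; transfer-apogee v_a = √[μ(2/r₂ − 1/a_t)] = 2483 m/s.
Δv₂ = v_c2 − v_a = 1284 m/s.
Total Δv = Δv₁ + Δv₂ = 3081 m/s.

Δv_total ≈ 3080 m/s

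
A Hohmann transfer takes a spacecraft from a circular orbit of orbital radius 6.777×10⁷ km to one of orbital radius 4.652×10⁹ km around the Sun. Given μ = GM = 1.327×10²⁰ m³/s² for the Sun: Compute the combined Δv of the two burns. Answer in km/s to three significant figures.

Δv_total ≈ 22.3 km/s

r₁ = 6.777×10⁷ km = 6.777×10¹⁰ m.
r₂ = 4.652×10⁹ km = 4.652×10¹² m.
Transfer ellipse a_t = (r₁ + r₂)/2 = 2.360×10¹² m.
At r₁: circular v_c1 = √(μ/r₁) = 44250 m/s; transfer-perihelion v_p = √[μ(2/r₁ − 1/a_t)] = 62130 m/s.
Δv₁ = v_p − v_c1 = 17880 m/s.
At r₂: circular v_c2 = √(μ/r₂) = 5341 m/s; transfer-aphelion v_a = √[μ(2/r₂ − 1/a_t)] = 905.1 m/s.
Δv₂ = v_c2 − v_a = 4436 m/s.
Total Δv = Δv₁ + Δv₂ = 22310 m/s = 22.31 km/s.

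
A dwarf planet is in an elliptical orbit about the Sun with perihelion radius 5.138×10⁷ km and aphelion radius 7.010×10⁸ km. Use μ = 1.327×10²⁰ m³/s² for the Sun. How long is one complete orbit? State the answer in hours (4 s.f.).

T ≈ 34960 hours

Semi-major axis a = (r_p + r_a)/2 = (5.1380×10⁷ + 7.0100×10⁸)/2 = 3.7619×10⁸ km = 3.762×10¹¹ m.
By Kepler's third law T = 2π√(a³/μ) = 2π × 2.003×10⁷ = 1.259×10⁸ s.
= 34960 hours.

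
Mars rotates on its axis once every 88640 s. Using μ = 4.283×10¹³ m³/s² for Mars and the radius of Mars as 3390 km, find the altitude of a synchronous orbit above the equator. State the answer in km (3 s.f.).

h_sync ≈ 17000 km

A synchronous orbit has period T, so by Kepler's third law a = (μT²/4π²)^(1/3).
μT²/4π² = 4.283×10¹³ × (8.864×10⁴)² / 39.48 = 8.524×10²¹ m³.
a = 2.043×10⁷ m = 20428 km.
Altitude h = a − R = 20428 − 3390 = 17038 km.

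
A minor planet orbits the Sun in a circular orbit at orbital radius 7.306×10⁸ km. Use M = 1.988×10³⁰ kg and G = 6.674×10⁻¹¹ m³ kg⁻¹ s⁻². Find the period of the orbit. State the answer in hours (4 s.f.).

μ = GM = 6.674×10⁻¹¹ × 1.988×10³⁰ = 1.327×10²⁰ m³/s².
r = 7.306×10⁸ km = 7.306×10¹¹ m.
Kepler's third law: T = 2π√(r³/μ) = 2π√((7.306×10¹¹)³ / 1.327×10²⁰).
r³/μ = 2.939×10¹⁵ s², so T = 2π × 5.421×10⁷ = 3.406×10⁸ s.
Converting: 3.406×10⁸ s ÷ 3600 = 94620 hours.

T ≈ 94620 hours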